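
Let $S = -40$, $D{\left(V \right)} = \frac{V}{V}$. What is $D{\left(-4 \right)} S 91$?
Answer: $-3640$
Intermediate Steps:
$D{\left(V \right)} = 1$
$D{\left(-4 \right)} S 91 = 1 \left(-40\right) 91 = \left(-40\right) 91 = -3640$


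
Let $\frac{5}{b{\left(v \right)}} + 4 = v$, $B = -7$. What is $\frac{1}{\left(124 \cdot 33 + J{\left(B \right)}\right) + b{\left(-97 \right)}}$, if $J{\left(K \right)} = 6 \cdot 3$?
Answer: $\frac{101}{415105} \approx 0.00024331$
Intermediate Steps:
$J{\left(K \right)} = 18$
$b{\left(v \right)} = \frac{5}{-4 + v}$
$\frac{1}{\left(124 \cdot 33 + J{\left(B \right)}\right) + b{\left(-97 \right)}} = \frac{1}{\left(124 \cdot 33 + 18\right) + \frac{5}{-4 - 97}} = \frac{1}{\left(4092 + 18\right) + \frac{5}{-101}} = \frac{1}{4110 + 5 \left(- \frac{1}{101}\right)} = \frac{1}{4110 - \frac{5}{101}} = \frac{1}{\frac{415105}{101}} = \frac{101}{415105}$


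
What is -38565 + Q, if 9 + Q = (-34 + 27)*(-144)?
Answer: -37566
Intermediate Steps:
Q = 999 (Q = -9 + (-34 + 27)*(-144) = -9 - 7*(-144) = -9 + 1008 = 999)
-38565 + Q = -38565 + 999 = -37566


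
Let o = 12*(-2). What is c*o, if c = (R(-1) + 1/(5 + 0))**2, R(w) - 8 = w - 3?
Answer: -10584/25 ≈ -423.36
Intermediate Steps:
o = -24
R(w) = 5 + w (R(w) = 8 + (w - 3) = 8 + (-3 + w) = 5 + w)
c = 441/25 (c = ((5 - 1) + 1/(5 + 0))**2 = (4 + 1/5)**2 = (21/5)**2 = 441/25 ≈ 17.640)
c*o = (441/25)*(-24) = -10584/25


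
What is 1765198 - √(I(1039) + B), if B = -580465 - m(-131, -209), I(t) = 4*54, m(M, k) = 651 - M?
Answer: 1765198 - 3*I*√64559 ≈ 1.7652e+6 - 762.25*I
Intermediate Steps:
I(t) = 216
B = -581247 (B = -580465 - (651 - 1*(-131)) = -580465 - (651 + 131) = -580465 - 1*782 = -580465 - 782 = -581247)
1765198 - √(I(1039) + B) = 1765198 - √(216 - 581247) = 1765198 - √(-581031) = 1765198 - 3*I*√64559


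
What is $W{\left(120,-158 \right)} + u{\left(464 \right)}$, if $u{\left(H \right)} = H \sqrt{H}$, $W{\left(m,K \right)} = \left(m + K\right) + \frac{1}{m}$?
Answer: $- \frac{4559}{120} + 1856 \sqrt{29} \approx 9956.9$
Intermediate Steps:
$W{\left(m,K \right)} = K + m + \frac{1}{m}$ ($W{\left(m,K \right)} = \left(K + m\right) + \frac{1}{m} = K + m + \frac{1}{m}$)
$u{\left(H \right)} = H^{\frac{3}{2}}$
$W{\left(120,-158 \right)} + u{\left(464 \right)} = \left(-158 + 120 + \frac{1}{120}\right) + 464^{\frac{3}{2}} = \left(-158 + 120 + \frac{1}{120}\right) + 1856 \sqrt{29} = - \frac{4559}{120} + 1856 \sqrt{29}$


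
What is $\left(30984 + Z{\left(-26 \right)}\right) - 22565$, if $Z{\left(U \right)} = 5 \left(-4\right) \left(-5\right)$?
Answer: $8519$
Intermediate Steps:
$Z{\left(U \right)} = 100$ ($Z{\left(U \right)} = \left(-20\right) \left(-5\right) = 100$)
$\left(30984 + Z{\left(-26 \right)}\right) - 22565 = \left(30984 + 100\right) - 22565 = 31084 - 22565 = 8519$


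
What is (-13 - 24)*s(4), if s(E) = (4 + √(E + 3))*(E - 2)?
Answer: -296 - 74*√7 ≈ -491.79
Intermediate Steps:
s(E) = (-2 + E)*(4 + √(3 + E)) (s(E) = (4 + √(3 + E))*(-2 + E) = (-2 + E)*(4 + √(3 + E)))
(-13 - 24)*s(4) = (-13 - 24)*(-8 - 2*√(3 + 4) + 4*4 + 4*√(3 + 4)) = -37*(-8 - 2*√7 + 16 + 4*√7) = -37*(8 + 2*√7) = -296 - 74*√7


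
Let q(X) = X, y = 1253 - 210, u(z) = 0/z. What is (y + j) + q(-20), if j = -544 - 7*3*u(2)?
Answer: 479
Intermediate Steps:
u(z) = 0
y = 1043
j = -544 (j = -544 - 7*3*0 = -544 - 21*0 = -544 - 1*0 = -544 + 0 = -544)
(y + j) + q(-20) = (1043 - 544) - 20 = 499 - 20 = 479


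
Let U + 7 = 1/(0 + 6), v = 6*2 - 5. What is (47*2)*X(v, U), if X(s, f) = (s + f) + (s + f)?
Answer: 94/3 ≈ 31.333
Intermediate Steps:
v = 7 (v = 12 - 5 = 7)
U = -41/6 (U = -7 + 1/(0 + 6) = -7 + 1/6 = -41/6 ≈ -6.8333)
X(s, f) = 2*f + 2*s (X(s, f) = (f + s) + (f + s) = 2*f + 2*s)
(47*2)*X(v, U) = (47*2)*(2*(-41/6) + 2*7) = 94*(-41/3 + 14) = 94*(1/3) = 94/3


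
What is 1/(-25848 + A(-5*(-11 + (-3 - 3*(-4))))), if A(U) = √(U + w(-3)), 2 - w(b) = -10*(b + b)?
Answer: -1077/27838298 - I*√3/167029788 ≈ -3.8688e-5 - 1.037e-8*I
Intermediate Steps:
w(b) = 2 + 20*b (w(b) = 2 - (-10)*(b + b) = 2 - (-10)*2*b = 2 - (-20)*b = 2 + 20*b)
A(U) = √(-58 + U) (A(U) = √(U + (2 + 20*(-3))) = √(U + (2 - 60)) = √(U - 58) = √(-58 + U))
1/(-25848 + A(-5*(-11 + (-3 - 3*(-4))))) = 1/(-25848 + √(-58 - 5*(-11 + (-3 - 3*(-4))))) = 1/(-25848 + √(-58 - 5*(-11 + (-3 + 12)))) = 1/(-25848 + √(-58 - 5*(-11 + 9))) = 1/(-25848 + √(-58 - 5*(-2))) = 1/(-25848 + √(-58 + 10)) = 1/(-25848 + √(-48)) = 1/(-25848 + 4*I*√3)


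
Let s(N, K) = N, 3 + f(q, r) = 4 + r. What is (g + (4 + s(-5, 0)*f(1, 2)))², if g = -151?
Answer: 26244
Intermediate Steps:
f(q, r) = 1 + r (f(q, r) = -3 + (4 + r) = 1 + r)
(g + (4 + s(-5, 0)*f(1, 2)))² = (-151 + (4 - 5*(1 + 2)))² = (-151 + (4 - 5*3))² = (-151 + (4 - 15))² = (-151 - 11)² = (-162)² = 26244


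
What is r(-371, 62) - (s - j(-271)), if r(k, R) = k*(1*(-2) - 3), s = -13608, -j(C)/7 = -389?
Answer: 18186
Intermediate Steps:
j(C) = 2723 (j(C) = -7*(-389) = 2723)
r(k, R) = -5*k (r(k, R) = k*(-2 - 3) = k*(-5) = -5*k)
r(-371, 62) - (s - j(-271)) = -5*(-371) - (-13608 - 1*2723) = 1855 - (-13608 - 2723) = 1855 - 1*(-16331) = 1855 + 16331 = 18186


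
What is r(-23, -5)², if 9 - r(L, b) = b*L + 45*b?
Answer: 14161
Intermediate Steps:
r(L, b) = 9 - 45*b - L*b (r(L, b) = 9 - (b*L + 45*b) = 9 - (L*b + 45*b) = 9 - (45*b + L*b) = 9 + (-45*b - L*b) = 9 - 45*b - L*b)
r(-23, -5)² = (9 - 45*(-5) - 1*(-23)*(-5))² = (9 + 225 - 115)² = 119² = 14161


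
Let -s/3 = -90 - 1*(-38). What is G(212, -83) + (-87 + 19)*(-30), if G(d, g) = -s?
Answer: 1884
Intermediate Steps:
s = 156 (s = -3*(-90 - 1*(-38)) = -3*(-90 + 38) = -3*(-52) = 156)
G(d, g) = -156 (G(d, g) = -1*156 = -156)
G(212, -83) + (-87 + 19)*(-30) = -156 + (-87 + 19)*(-30) = -156 - 68*(-30) = -156 + 2040 = 1884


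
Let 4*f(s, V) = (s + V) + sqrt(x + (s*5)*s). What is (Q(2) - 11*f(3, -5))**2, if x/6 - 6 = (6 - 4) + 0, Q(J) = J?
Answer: 12153/16 - 165*sqrt(93)/4 ≈ 361.76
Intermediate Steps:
x = 48 (x = 36 + 6*((6 - 4) + 0) = 36 + 6*(2 + 0) = 36 + 6*2 = 36 + 12 = 48)
f(s, V) = V/4 + s/4 + sqrt(48 + 5*s**2)/4 (f(s, V) = ((s + V) + sqrt(48 + (s*5)*s))/4 = ((V + s) + sqrt(48 + (5*s)*s))/4 = ((V + s) + sqrt(48 + 5*s**2))/4 = (V + s + sqrt(48 + 5*s**2))/4 = V/4 + s/4 + sqrt(48 + 5*s**2)/4)
(Q(2) - 11*f(3, -5))**2 = (2 - 11*((1/4)*(-5) + (1/4)*3 + sqrt(48 + 5*3**2)/4))**2 = (2 - 11*(-5/4 + 3/4 + sqrt(48 + 5*9)/4))**2 = (2 - 11*(-5/4 + 3/4 + sqrt(48 + 45)/4))**2 = (2 - 11*(-5/4 + 3/4 + sqrt(93)/4))**2 = (2 - 11*(-1/2 + sqrt(93)/4))**2 = (2 + (11/2 - 11*sqrt(93)/4))**2 = (15/2 - 11*sqrt(93)/4)**2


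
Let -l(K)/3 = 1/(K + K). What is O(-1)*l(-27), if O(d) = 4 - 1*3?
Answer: 1/18 ≈ 0.055556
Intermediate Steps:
l(K) = -3/(2*K) (l(K) = -3/(K + K) = -3*1/(2*K) = -3/(2*K))
O(d) = 1 (O(d) = 4 - 3 = 1)
O(-1)*l(-27) = 1*(-3/2/(-27)) = 1*(-3/2*(-1/27)) = 1*(1/18) = 1/18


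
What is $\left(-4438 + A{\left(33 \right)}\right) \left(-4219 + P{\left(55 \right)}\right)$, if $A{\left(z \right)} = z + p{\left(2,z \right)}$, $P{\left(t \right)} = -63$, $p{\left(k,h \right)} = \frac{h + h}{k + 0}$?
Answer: $18720904$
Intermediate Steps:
$p{\left(k,h \right)} = \frac{2 h}{k}$
$A{\left(z \right)} = 2 z$ ($A{\left(z \right)} = z + \frac{2 z}{2} = z + 2 z \frac{1}{2} = z + z = 2 z$)
$\left(-4438 + A{\left(33 \right)}\right) \left(-4219 + P{\left(55 \right)}\right) = \left(-4438 + 2 \cdot 33\right) \left(-4219 - 63\right) = \left(-4438 + 66\right) \left(-4282\right) = \left(-4372\right) \left(-4282\right) = 18720904$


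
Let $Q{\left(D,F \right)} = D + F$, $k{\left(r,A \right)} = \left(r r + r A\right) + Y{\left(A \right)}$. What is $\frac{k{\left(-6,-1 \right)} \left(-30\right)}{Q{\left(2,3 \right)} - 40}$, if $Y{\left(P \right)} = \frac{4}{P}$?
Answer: $\frac{228}{7} \approx 32.571$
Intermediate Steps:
$k{\left(r,A \right)} = r^{2} + \frac{4}{A} + A r$ ($k{\left(r,A \right)} = \left(r r + r A\right) + \frac{4}{A} = \left(r^{2} + A r\right) + \frac{4}{A} = r^{2} + \frac{4}{A} + A r$)
$\frac{k{\left(-6,-1 \right)} \left(-30\right)}{Q{\left(2,3 \right)} - 40} = \frac{\frac{4 - - 6 \left(-1 - 6\right)}{-1} \left(-30\right)}{\left(2 + 3\right) - 40} = \frac{- (4 - \left(-6\right) \left(-7\right)) \left(-30\right)}{5 - 40} = \frac{- (4 - 42) \left(-30\right)}{-35} = \left(-1\right) \left(-38\right) \left(-30\right) \left(- \frac{1}{35}\right) = 38 \left(-30\right) \left(- \frac{1}{35}\right) = \left(-1140\right) \left(- \frac{1}{35}\right) = \frac{228}{7}$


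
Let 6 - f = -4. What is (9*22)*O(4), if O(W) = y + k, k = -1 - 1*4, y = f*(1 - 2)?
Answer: -2970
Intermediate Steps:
f = 10 (f = 6 - 1*(-4) = 6 + 4 = 10)
y = -10 (y = 10*(1 - 2) = 10*(-1) = -10)
k = -5 (k = -1 - 4 = -5)
O(W) = -15 (O(W) = -10 - 5 = -15)
(9*22)*O(4) = (9*22)*(-15) = 198*(-15) = -2970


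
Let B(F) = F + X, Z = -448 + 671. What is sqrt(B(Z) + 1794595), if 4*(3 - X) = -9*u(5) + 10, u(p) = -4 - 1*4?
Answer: sqrt(7179202)/2 ≈ 1339.7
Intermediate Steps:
Z = 223
u(p) = -8 (u(p) = -4 - 4 = -8)
X = -35/2 (X = 3 - (-9*(-8) + 10)/4 = 3 - (72 + 10)/4 = 3 - 1/4*82 = 3 - 41/2 = -35/2 ≈ -17.500)
B(F) = -35/2 + F (B(F) = F - 35/2 = -35/2 + F)
sqrt(B(Z) + 1794595) = sqrt((-35/2 + 223) + 1794595) = sqrt(411/2 + 1794595) = sqrt(3589601/2) = sqrt(7179202)/2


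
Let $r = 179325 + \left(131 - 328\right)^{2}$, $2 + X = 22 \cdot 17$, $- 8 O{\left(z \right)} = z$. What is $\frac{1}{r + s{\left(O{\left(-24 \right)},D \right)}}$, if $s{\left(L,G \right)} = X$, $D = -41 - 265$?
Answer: $\frac{1}{218506} \approx 4.5765 \cdot 10^{-6}$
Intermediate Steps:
$O{\left(z \right)} = - \frac{z}{8}$
$X = 372$ ($X = -2 + 22 \cdot 17 = -2 + 374 = 372$)
$D = -306$
$s{\left(L,G \right)} = 372$
$r = 218134$ ($r = 179325 + \left(-197\right)^{2} = 179325 + 38809 = 218134$)
$\frac{1}{r + s{\left(O{\left(-24 \right)},D \right)}} = \frac{1}{218134 + 372} = \frac{1}{218506}$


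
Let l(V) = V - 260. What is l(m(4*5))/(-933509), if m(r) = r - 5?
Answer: 245/933509 ≈ 0.00026245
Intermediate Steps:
m(r) = -5 + r
l(V) = -260 + V
l(m(4*5))/(-933509) = (-260 + (-5 + 4*5))/(-933509) = (-260 + (-5 + 20))*(-1/933509) = (-260 + 15)*(-1/933509) = -245*(-1/933509) = 245/933509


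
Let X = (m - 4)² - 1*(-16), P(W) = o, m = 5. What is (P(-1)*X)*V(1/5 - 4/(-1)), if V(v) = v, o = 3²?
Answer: 3213/5 ≈ 642.60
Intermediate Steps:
o = 9
P(W) = 9
X = 17 (X = (5 - 4)² - 1*(-16) = 1² + 16 = 1 + 16 = 17)
(P(-1)*X)*V(1/5 - 4/(-1)) = (9*17)*(1/5 - 4/(-1)) = 153*(1*(⅕) - 4*(-1)) = 153*(⅕ + 4) = 153*(21/5) = 3213/5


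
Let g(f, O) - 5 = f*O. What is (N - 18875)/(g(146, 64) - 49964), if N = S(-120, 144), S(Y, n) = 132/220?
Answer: 94372/203075 ≈ 0.46472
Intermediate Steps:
S(Y, n) = ⅗ (S(Y, n) = 132*(1/220) = ⅗)
N = ⅗ ≈ 0.60000
g(f, O) = 5 + O*f (g(f, O) = 5 + f*O = 5 + O*f)
(N - 18875)/(g(146, 64) - 49964) = (⅗ - 18875)/((5 + 64*146) - 49964) = -94372/(5*((5 + 9344) - 49964)) = -94372/(5*(9349 - 49964)) = -94372/5/(-40615) = -94372/5*(-1/40615) = 94372/203075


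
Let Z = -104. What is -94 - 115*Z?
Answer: 11866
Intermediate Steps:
-94 - 115*Z = -94 - 115*(-104) = -94 + 11960 = 11866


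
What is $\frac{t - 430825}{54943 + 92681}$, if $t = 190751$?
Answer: $- \frac{120037}{73812} \approx -1.6263$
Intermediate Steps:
$\frac{t - 430825}{54943 + 92681} = \frac{190751 - 430825}{54943 + 92681} = - \frac{240074}{147624} = \left(-240074\right) \frac{1}{147624} = - \frac{120037}{73812}$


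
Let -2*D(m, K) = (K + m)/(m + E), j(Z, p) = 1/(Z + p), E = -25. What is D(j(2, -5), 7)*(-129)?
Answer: -645/38 ≈ -16.974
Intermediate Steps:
D(m, K) = -(K + m)/(2*(-25 + m)) (D(m, K) = -(K + m)/(2*(m - 25)) = -(K + m)/(2*(-25 + m)))
D(j(2, -5), 7)*(-129) = ((-1*7 - 1/(2 - 5))/(2*(-25 + 1/(2 - 5))))*(-129) = ((-7 - 1/(-3))/(2*(-25 + 1/(-3))))*(-129) = ((-7 - 1*(-⅓))/(2*(-25 - ⅓)))*(-129) = ((-7 + ⅓)/(2*(-76/3)))*(-129) = ((½)*(-3/76)*(-20/3))*(-129) = (5/38)*(-129) = -645/38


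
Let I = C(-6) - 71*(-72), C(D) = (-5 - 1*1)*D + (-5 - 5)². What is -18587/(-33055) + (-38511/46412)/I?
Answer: 4525965880207/8051212167680 ≈ 0.56215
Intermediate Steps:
C(D) = 100 - 6*D (C(D) = (-5 - 1)*D + (-10)² = -6*D + 100 = 100 - 6*D)
I = 5248 (I = (100 - 6*(-6)) - 71*(-72) = (100 + 36) + 5112 = 136 + 5112 = 5248)
-18587/(-33055) + (-38511/46412)/I = -18587/(-33055) - 38511/46412/5248 = -18587*(-1/33055) - 38511*1/46412*(1/5248) = 18587/33055 - 38511/46412*1/5248 = 18587/33055 - 38511/243570176 = 4525965880207/8051212167680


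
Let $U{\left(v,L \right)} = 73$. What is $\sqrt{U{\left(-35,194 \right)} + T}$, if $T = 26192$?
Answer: $\sqrt{26265} \approx 162.06$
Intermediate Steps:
$\sqrt{U{\left(-35,194 \right)} + T} = \sqrt{73 + 26192} = \sqrt{26265}$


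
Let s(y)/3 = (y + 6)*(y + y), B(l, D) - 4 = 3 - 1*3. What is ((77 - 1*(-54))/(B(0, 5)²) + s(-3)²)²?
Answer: 2189023369/256 ≈ 8.5509e+6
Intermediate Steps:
B(l, D) = 4 (B(l, D) = 4 + (3 - 1*3) = 4 + (3 - 3) = 4 + 0 = 4)
s(y) = 6*y*(6 + y) (s(y) = 3*((y + 6)*(y + y)) = 3*((6 + y)*(2*y)) = 3*(2*y*(6 + y)) = 6*y*(6 + y))
((77 - 1*(-54))/(B(0, 5)²) + s(-3)²)² = ((77 - 1*(-54))/(4²) + (6*(-3)*(6 - 3))²)² = ((77 + 54)/16 + (6*(-3)*3)²)² = (131*(1/16) + (-54)²)² = (131/16 + 2916)² = (46787/16)² = 2189023369/256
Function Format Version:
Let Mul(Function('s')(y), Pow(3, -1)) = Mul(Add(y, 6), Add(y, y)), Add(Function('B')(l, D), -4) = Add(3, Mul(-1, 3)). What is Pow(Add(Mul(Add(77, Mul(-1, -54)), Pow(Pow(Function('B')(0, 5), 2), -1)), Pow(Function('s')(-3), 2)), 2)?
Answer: Rational(2189023369, 256) ≈ 8.5509e+6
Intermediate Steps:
Function('B')(l, D) = 4 (Function('B')(l, D) = Add(4, Add(3, Mul(-1, 3))) = Add(4, Add(3, -3)) = Add(4, 0) = 4)
Function('s')(y) = Mul(6, y, Add(6, y)) (Function('s')(y) = Mul(3, Mul(Add(y, 6), Add(y, y))) = Mul(3, Mul(Add(6, y), Mul(2, y))) = Mul(3, Mul(2, y, Add(6, y))) = Mul(6, y, Add(6, y)))
Pow(Add(Mul(Add(77, Mul(-1, -54)), Pow(Pow(Function('B')(0, 5), 2), -1)), Pow(Function('s')(-3), 2)), 2) = Pow(Add(Mul(Add(77, Mul(-1, -54)), Pow(Pow(4, 2), -1)), Pow(Mul(6, -3, Add(6, -3)), 2)), 2) = Pow(Add(Mul(Add(77, 54), Pow(16, -1)), Pow(Mul(6, -3, 3), 2)), 2) = Pow(Add(Mul(131, Rational(1, 16)), Pow(-54, 2)), 2) = Pow(Add(Rational(131, 16), 2916), 2) = Pow(Rational(46787, 16), 2) = Rational(2189023369, 256)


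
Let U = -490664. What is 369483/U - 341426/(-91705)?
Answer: 133642008349/44996342120 ≈ 2.9701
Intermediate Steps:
369483/U - 341426/(-91705) = 369483/(-490664) - 341426/(-91705) = 369483*(-1/490664) - 341426*(-1/91705) = -369483/490664 + 341426/91705 = 133642008349/44996342120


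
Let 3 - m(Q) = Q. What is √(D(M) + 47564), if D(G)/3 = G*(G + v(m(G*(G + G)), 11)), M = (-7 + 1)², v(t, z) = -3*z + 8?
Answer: 4*√3047 ≈ 220.80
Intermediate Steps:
m(Q) = 3 - Q
v(t, z) = 8 - 3*z
M = 36 (M = (-6)² = 36)
D(G) = 3*G*(-25 + G) (D(G) = 3*(G*(G + (8 - 3*11))) = 3*(G*(G + (8 - 33))) = 3*(G*(G - 25)) = 3*(G*(-25 + G)) = 3*G*(-25 + G))
√(D(M) + 47564) = √(3*36*(-25 + 36) + 47564) = √(3*36*11 + 47564) = √(1188 + 47564) = √48752 = 4*√3047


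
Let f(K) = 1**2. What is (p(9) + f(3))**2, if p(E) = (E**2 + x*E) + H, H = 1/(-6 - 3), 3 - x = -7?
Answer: 2393209/81 ≈ 29546.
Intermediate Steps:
x = 10 (x = 3 - 1*(-7) = 3 + 7 = 10)
H = -1/9 (H = 1/(-9) = -1/9 ≈ -0.11111)
f(K) = 1
p(E) = -1/9 + E**2 + 10*E (p(E) = (E**2 + 10*E) - 1/9 = -1/9 + E**2 + 10*E)
(p(9) + f(3))**2 = ((-1/9 + 9**2 + 10*9) + 1)**2 = ((-1/9 + 81 + 90) + 1)**2 = (1538/9 + 1)**2 = (1547/9)**2 = 2393209/81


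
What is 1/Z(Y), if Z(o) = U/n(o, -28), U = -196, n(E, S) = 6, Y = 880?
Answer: -3/98 ≈ -0.030612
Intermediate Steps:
Z(o) = -98/3 (Z(o) = -196/6 = -196*⅙ = -98/3)
1/Z(Y) = 1/(-98/3) = -3/98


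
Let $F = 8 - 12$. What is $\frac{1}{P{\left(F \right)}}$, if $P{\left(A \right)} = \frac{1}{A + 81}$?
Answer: $77$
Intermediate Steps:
$F = -4$ ($F = 8 - 12 = -4$)
$P{\left(A \right)} = \frac{1}{81 + A}$
$\frac{1}{P{\left(F \right)}} = \frac{1}{\frac{1}{81 - 4}} = \frac{1}{\frac{1}{77}} = 77$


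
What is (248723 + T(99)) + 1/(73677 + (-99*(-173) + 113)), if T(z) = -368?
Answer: 22579691536/90917 ≈ 2.4836e+5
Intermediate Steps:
(248723 + T(99)) + 1/(73677 + (-99*(-173) + 113)) = (248723 - 368) + 1/(73677 + (-99*(-173) + 113)) = 248355 + 1/(73677 + (17127 + 113)) = 248355 + 1/(73677 + 17240) = 248355 + 1/90917 = 22579691536/90917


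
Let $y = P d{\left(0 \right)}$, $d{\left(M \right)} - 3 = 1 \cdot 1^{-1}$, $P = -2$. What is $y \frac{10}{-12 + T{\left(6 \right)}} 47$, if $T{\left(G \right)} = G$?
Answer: $\frac{1880}{3} \approx 626.67$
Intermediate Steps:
$d{\left(M \right)} = 4$ ($d{\left(M \right)} = 3 + 1 \cdot 1^{-1} = 3 + 1 \cdot 1 = 3 + 1 = 4$)
$y = -8$ ($y = \left(-2\right) 4 = -8$)
$y \frac{10}{-12 + T{\left(6 \right)}} 47 = - 8 \frac{10}{-12 + 6} \cdot 47 = - 8 \frac{10}{-6} \cdot 47 = - 8 \cdot 10 \left(- \frac{1}{6}\right) 47 = \left(-8\right) \left(- \frac{5}{3}\right) 47 = \frac{40}{3} \cdot 47 = \frac{1880}{3}$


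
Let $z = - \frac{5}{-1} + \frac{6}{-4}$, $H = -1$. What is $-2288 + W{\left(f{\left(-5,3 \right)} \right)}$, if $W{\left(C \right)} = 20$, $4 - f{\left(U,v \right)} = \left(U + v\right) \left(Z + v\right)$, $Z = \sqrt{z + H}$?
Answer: $-2268$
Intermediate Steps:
$z = \frac{7}{2}$ ($z = \left(-5\right) \left(-1\right) + 6 \left(- \frac{1}{4}\right) = 5 - \frac{3}{2} = \frac{7}{2} \approx 3.5$)
$Z = \frac{\sqrt{10}}{2}$ ($Z = \sqrt{\frac{7}{2} - 1} = \sqrt{\frac{5}{2}} = \frac{\sqrt{10}}{2} \approx 1.5811$)
$f{\left(U,v \right)} = 4 - \left(U + v\right) \left(v + \frac{\sqrt{10}}{2}\right)$ ($f{\left(U,v \right)} = 4 - \left(U + v\right) \left(\frac{\sqrt{10}}{2} + v\right) = 4 - \left(U + v\right) \left(v + \frac{\sqrt{10}}{2}\right)$)
$-2288 + W{\left(f{\left(-5,3 \right)} \right)} = -2288 + 20 = -2268$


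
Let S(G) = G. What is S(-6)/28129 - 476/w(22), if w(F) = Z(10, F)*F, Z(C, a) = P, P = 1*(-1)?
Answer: 6694636/309419 ≈ 21.636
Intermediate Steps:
P = -1
Z(C, a) = -1
w(F) = -F
S(-6)/28129 - 476/w(22) = -6/28129 - 476/((-1*22)) = -6*1/28129 - 476/(-22) = -6/28129 - 476*(-1/22) = -6/28129 + 238/11 = 6694636/309419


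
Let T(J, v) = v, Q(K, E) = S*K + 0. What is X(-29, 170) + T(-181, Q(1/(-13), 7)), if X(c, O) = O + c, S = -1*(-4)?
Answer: 1829/13 ≈ 140.69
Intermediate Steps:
S = 4
Q(K, E) = 4*K (Q(K, E) = 4*K + 0 = 4*K)
X(-29, 170) + T(-181, Q(1/(-13), 7)) = (170 - 29) + 4/(-13) = 141 + 4*(-1/13) = 141 - 4/13 = 1829/13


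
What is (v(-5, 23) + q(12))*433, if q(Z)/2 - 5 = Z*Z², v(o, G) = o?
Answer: 1498613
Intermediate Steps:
q(Z) = 10 + 2*Z³ (q(Z) = 10 + 2*(Z*Z²) = 10 + 2*Z³)
(v(-5, 23) + q(12))*433 = (-5 + (10 + 2*12³))*433 = (-5 + (10 + 2*1728))*433 = (-5 + (10 + 3456))*433 = (-5 + 3466)*433 = 3461*433 = 1498613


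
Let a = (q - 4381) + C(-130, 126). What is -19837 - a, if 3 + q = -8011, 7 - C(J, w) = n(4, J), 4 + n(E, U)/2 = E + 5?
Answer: -7439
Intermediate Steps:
n(E, U) = 2 + 2*E (n(E, U) = -8 + 2*(E + 5) = -8 + 2*(5 + E) = -8 + (10 + 2*E) = 2 + 2*E)
C(J, w) = -3 (C(J, w) = 7 - (2 + 2*4) = 7 - (2 + 8) = 7 - 1*10 = 7 - 10 = -3)
q = -8014 (q = -3 - 8011 = -8014)
a = -12398 (a = (-8014 - 4381) - 3 = -12395 - 3 = -12398)
-19837 - a = -19837 - 1*(-12398) = -19837 + 12398 = -7439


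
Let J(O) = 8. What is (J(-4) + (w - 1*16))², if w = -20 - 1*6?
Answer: 1156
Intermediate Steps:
w = -26 (w = -20 - 6 = -26)
(J(-4) + (w - 1*16))² = (8 + (-26 - 1*16))² = (8 + (-26 - 16))² = (8 - 42)² = (-34)² = 1156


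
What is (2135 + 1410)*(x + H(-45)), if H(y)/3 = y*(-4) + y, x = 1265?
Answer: 5920150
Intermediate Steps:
H(y) = -9*y (H(y) = 3*(y*(-4) + y) = 3*(-4*y + y) = 3*(-3*y) = -9*y)
(2135 + 1410)*(x + H(-45)) = (2135 + 1410)*(1265 - 9*(-45)) = 3545*(1265 + 405) = 3545*1670 = 5920150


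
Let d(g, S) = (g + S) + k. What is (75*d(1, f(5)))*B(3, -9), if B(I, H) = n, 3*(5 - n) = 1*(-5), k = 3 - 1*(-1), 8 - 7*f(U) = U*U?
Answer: 9000/7 ≈ 1285.7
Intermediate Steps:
f(U) = 8/7 - U²/7 (f(U) = 8/7 - U*U/7 = 8/7 - U²/7)
k = 4 (k = 3 + 1 = 4)
n = 20/3 (n = 5 - (-5)/3 = 5 - ⅓*(-5) = 5 + 5/3 = 20/3 ≈ 6.6667)
B(I, H) = 20/3
d(g, S) = 4 + S + g (d(g, S) = (g + S) + 4 = (S + g) + 4 = 4 + S + g)
(75*d(1, f(5)))*B(3, -9) = (75*(4 + (8/7 - ⅐*5²) + 1))*(20/3) = (75*(4 + (8/7 - ⅐*25) + 1))*(20/3) = (75*(4 + (8/7 - 25/7) + 1))*(20/3) = (75*(4 - 17/7 + 1))*(20/3) = (75*(18/7))*(20/3) = (1350/7)*(20/3) = 9000/7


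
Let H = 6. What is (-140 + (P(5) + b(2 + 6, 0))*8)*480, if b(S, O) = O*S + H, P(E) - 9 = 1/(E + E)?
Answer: -9216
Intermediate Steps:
P(E) = 9 + 1/(2*E) (P(E) = 9 + 1/(E + E) = 9 + 1/(2*E))
b(S, O) = 6 + O*S (b(S, O) = O*S + 6 = 6 + O*S)
(-140 + (P(5) + b(2 + 6, 0))*8)*480 = (-140 + ((9 + (½)/5) + (6 + 0*(2 + 6)))*8)*480 = (-140 + ((9 + (½)*(⅕)) + (6 + 0*8))*8)*480 = (-140 + ((9 + ⅒) + (6 + 0))*8)*480 = (-140 + (91/10 + 6)*8)*480 = (-140 + (151/10)*8)*480 = (-140 + 604/5)*480 = -96/5*480 = -9216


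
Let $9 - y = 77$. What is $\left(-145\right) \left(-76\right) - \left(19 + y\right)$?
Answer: $11069$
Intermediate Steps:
$y = -68$ ($y = 9 - 77 = -68$)
$\left(-145\right) \left(-76\right) - \left(19 + y\right) = \left(-145\right) \left(-76\right) - -49 = 11020 + \left(-19 + 68\right) = 11020 + 49 = 11069$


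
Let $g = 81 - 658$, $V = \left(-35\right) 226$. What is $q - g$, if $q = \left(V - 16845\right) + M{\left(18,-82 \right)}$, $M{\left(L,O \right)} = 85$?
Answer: $-24093$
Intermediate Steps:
$V = -7910$
$g = -577$ ($g = 81 - 658 = -577$)
$q = -24670$ ($q = \left(-7910 - 16845\right) + 85 = -24755 + 85 = -24670$)
$q - g = -24670 - -577 = -24670 + 577 = -24093$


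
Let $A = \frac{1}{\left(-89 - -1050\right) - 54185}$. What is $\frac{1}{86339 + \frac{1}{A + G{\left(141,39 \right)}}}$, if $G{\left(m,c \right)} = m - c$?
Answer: $\frac{5428847}{468721274357} \approx 1.1582 \cdot 10^{-5}$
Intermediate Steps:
$A = - \frac{1}{53224}$ ($A = \frac{1}{\left(-89 + 1050\right) - 54185} = \frac{1}{961 - 54185} = \frac{1}{-53224} = - \frac{1}{53224} \approx -1.8789 \cdot 10^{-5}$)
$\frac{1}{86339 + \frac{1}{A + G{\left(141,39 \right)}}} = \frac{1}{86339 + \frac{1}{- \frac{1}{53224} + \left(141 - 39\right)}} = \frac{1}{86339 + \frac{1}{- \frac{1}{53224} + 102}} = \frac{1}{86339 + \frac{1}{\frac{5428847}{53224}}} = \frac{1}{86339 + \frac{53224}{5428847}} = \frac{1}{\frac{468721274357}{5428847}} = \frac{5428847}{468721274357}$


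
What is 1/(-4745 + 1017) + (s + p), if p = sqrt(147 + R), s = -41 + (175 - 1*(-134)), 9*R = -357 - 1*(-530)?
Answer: 999103/3728 + 2*sqrt(374)/3 ≈ 280.89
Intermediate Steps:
R = 173/9 (R = (-357 - 1*(-530))/9 = (-357 + 530)/9 = (1/9)*173 = 173/9 ≈ 19.222)
s = 268 (s = -41 + (175 + 134) = -41 + 309 = 268)
p = 2*sqrt(374)/3 (p = sqrt(147 + 173/9) = sqrt(1496/9) = 2*sqrt(374)/3 ≈ 12.893)
1/(-4745 + 1017) + (s + p) = 1/(-4745 + 1017) + (268 + 2*sqrt(374)/3) = 1/(-3728) + (268 + 2*sqrt(374)/3) = -1/3728 + (268 + 2*sqrt(374)/3) = 999103/3728 + 2*sqrt(374)/3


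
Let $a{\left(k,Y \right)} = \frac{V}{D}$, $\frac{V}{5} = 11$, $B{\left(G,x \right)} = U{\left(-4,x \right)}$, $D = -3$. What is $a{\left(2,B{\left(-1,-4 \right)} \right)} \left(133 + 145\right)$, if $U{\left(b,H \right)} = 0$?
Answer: $- \frac{15290}{3} \approx -5096.7$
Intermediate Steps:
$B{\left(G,x \right)} = 0$
$V = 55$ ($V = 5 \cdot 11 = 55$)
$a{\left(k,Y \right)} = - \frac{55}{3}$ ($a{\left(k,Y \right)} = \frac{55}{-3} = 55 \left(- \frac{1}{3}\right) = - \frac{55}{3}$)
$a{\left(2,B{\left(-1,-4 \right)} \right)} \left(133 + 145\right) = - \frac{55 \left(133 + 145\right)}{3} = \left(- \frac{55}{3}\right) 278 = - \frac{15290}{3}$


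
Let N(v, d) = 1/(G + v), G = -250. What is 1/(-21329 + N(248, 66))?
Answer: -2/42659 ≈ -4.6883e-5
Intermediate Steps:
N(v, d) = 1/(-250 + v)
1/(-21329 + N(248, 66)) = 1/(-21329 + 1/(-250 + 248)) = 1/(-21329 + 1/(-2)) = 1/(-21329 - 1/2) = 1/(-42659/2) = -2/42659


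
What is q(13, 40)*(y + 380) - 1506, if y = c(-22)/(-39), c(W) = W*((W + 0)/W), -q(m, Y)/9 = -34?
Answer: 1494306/13 ≈ 1.1495e+5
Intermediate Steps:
q(m, Y) = 306 (q(m, Y) = -9*(-34) = 306)
c(W) = W (c(W) = W*(W/W) = W*1 = W)
y = 22/39 (y = -22/(-39) = -22*(-1/39) = 22/39 ≈ 0.56410)
q(13, 40)*(y + 380) - 1506 = 306*(22/39 + 380) - 1506 = 306*(14842/39) - 1506 = 1513884/13 - 1506 = 1494306/13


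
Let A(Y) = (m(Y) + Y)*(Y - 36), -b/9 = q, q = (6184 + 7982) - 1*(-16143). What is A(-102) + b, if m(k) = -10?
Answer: -257325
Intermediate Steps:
q = 30309 (q = 14166 + 16143 = 30309)
b = -272781 (b = -9*30309 = -272781)
A(Y) = (-36 + Y)*(-10 + Y) (A(Y) = (-10 + Y)*(Y - 36) = (-10 + Y)*(-36 + Y) = (-36 + Y)*(-10 + Y))
A(-102) + b = (360 + (-102)² - 46*(-102)) - 272781 = (360 + 10404 + 4692) - 272781 = 15456 - 272781 = -257325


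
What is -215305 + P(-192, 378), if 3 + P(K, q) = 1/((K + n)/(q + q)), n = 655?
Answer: -99686848/463 ≈ -2.1531e+5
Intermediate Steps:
P(K, q) = -3 + 2*q/(655 + K) (P(K, q) = -3 + 1/((K + 655)/(q + q)) = -3 + 1/((655 + K)/((2*q))) = -3 + 1/((655 + K)*(1/(2*q))) = -3 + 1/((655 + K)/(2*q)) = -3 + 2*q/(655 + K))
-215305 + P(-192, 378) = -215305 + (-1965 - 3*(-192) + 2*378)/(655 - 192) = -215305 + (-1965 + 576 + 756)/463 = -215305 + (1/463)*(-633) = -215305 - 633/463 = -99686848/463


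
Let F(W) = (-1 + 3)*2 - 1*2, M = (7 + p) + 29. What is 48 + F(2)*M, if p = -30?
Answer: 60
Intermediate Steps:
M = 6 (M = (7 - 30) + 29 = -23 + 29 = 6)
F(W) = 2 (F(W) = 2*2 - 2 = 4 - 2 = 2)
48 + F(2)*M = 48 + 2*6 = 48 + 12 = 60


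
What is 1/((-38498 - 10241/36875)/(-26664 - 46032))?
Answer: 893555000/473207997 ≈ 1.8883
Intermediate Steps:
1/((-38498 - 10241/36875)/(-26664 - 46032)) = 1/((-38498 - 10241*1/36875)/(-72696)) = 1/((-38498 - 10241/36875)*(-1/72696)) = 1/(-1419623991/36875*(-1/72696)) = 1/(473207997/893555000) = 893555000/473207997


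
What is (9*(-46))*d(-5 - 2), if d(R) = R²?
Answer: -20286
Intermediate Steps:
(9*(-46))*d(-5 - 2) = (9*(-46))*(-5 - 2)² = -414*(-7)² = -414*49 = -20286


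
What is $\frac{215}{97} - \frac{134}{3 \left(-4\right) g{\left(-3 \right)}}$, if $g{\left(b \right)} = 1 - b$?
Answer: $\frac{11659}{2328} \approx 5.0082$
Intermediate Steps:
$\frac{215}{97} - \frac{134}{3 \left(-4\right) g{\left(-3 \right)}} = \frac{215}{97} - \frac{134}{3 \left(-4\right) \left(1 - -3\right)} = 215 \cdot \frac{1}{97} - \frac{134}{\left(-12\right) \left(1 + 3\right)} = \frac{215}{97} - \frac{134}{\left(-12\right) 4} = \frac{215}{97} - \frac{134}{-48} = \frac{215}{97} - - \frac{67}{24} = \frac{215}{97} + \frac{67}{24} = \frac{11659}{2328}$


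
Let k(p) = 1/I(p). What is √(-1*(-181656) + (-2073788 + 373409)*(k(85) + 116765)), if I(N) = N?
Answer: 3*I*√159387186583110/85 ≈ 4.4558e+5*I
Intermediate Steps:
k(p) = 1/p
√(-1*(-181656) + (-2073788 + 373409)*(k(85) + 116765)) = √(-1*(-181656) + (-2073788 + 373409)*(1/85 + 116765)) = √(181656 - 1700379*(1/85 + 116765)) = √(181656 - 1700379*9925026/85) = √(181656 - 16876305784854/85) = √(-16876290344094/85) = 3*I*√159387186583110/85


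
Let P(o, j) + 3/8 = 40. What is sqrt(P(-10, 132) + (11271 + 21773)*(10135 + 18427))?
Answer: sqrt(15100844282)/4 ≈ 30721.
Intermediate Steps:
P(o, j) = 317/8 (P(o, j) = -3/8 + 40 = 317/8)
sqrt(P(-10, 132) + (11271 + 21773)*(10135 + 18427)) = sqrt(317/8 + (11271 + 21773)*(10135 + 18427)) = sqrt(317/8 + 33044*28562) = sqrt(317/8 + 943802728) = sqrt(7550422141/8) = sqrt(15100844282)/4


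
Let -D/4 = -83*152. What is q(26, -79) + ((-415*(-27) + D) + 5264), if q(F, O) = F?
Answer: 66959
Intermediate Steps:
D = 50464 (D = -(-332)*152 = -4*(-12616) = 50464)
q(26, -79) + ((-415*(-27) + D) + 5264) = 26 + ((-415*(-27) + 50464) + 5264) = 26 + ((11205 + 50464) + 5264) = 26 + (61669 + 5264) = 26 + 66933 = 66959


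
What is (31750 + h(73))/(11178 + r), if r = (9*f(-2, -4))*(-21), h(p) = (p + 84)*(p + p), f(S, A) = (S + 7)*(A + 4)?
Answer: 9112/1863 ≈ 4.8910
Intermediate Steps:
f(S, A) = (4 + A)*(7 + S) (f(S, A) = (7 + S)*(4 + A) = (4 + A)*(7 + S))
h(p) = 2*p*(84 + p) (h(p) = (84 + p)*(2*p) = 2*p*(84 + p))
r = 0 (r = (9*(28 + 4*(-2) + 7*(-4) - 4*(-2)))*(-21) = (9*(28 - 8 - 28 + 8))*(-21) = (9*0)*(-21) = 0*(-21) = 0)
(31750 + h(73))/(11178 + r) = (31750 + 2*73*(84 + 73))/(11178 + 0) = (31750 + 2*73*157)/11178 = (31750 + 22922)*(1/11178) = 54672*(1/11178) = 9112/1863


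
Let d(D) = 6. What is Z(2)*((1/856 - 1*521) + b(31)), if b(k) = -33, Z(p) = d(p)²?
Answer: -4268007/214 ≈ -19944.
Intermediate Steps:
Z(p) = 36 (Z(p) = 6² = 36)
Z(2)*((1/856 - 1*521) + b(31)) = 36*((1/856 - 1*521) - 33) = 36*((1/856 - 521) - 33) = 36*(-445975/856 - 33) = 36*(-474223/856) = -4268007/214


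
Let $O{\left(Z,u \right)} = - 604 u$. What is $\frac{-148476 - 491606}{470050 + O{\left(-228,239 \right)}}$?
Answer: $- \frac{320041}{162847} \approx -1.9653$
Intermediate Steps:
$\frac{-148476 - 491606}{470050 + O{\left(-228,239 \right)}} = \frac{-148476 - 491606}{470050 - 144356} = - \frac{640082}{470050 - 144356} = - \frac{640082}{325694} = \left(-640082\right) \frac{1}{325694} = - \frac{320041}{162847}$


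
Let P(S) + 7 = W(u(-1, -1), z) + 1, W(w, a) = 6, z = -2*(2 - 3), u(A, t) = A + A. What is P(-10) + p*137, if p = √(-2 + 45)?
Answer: 137*√43 ≈ 898.37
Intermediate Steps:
u(A, t) = 2*A
z = 2 (z = -2*(-1) = 2)
p = √43 ≈ 6.5574
P(S) = 0 (P(S) = -7 + (6 + 1) = -7 + 7 = 0)
P(-10) + p*137 = 0 + √43*137 = 0 + 137*√43 = 137*√43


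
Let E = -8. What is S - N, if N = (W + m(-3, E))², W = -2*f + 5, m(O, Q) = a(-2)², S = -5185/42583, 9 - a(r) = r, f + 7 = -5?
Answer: -958122685/42583 ≈ -22500.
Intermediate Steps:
f = -12 (f = -7 - 5 = -12)
a(r) = 9 - r
S = -5185/42583 (S = -5185*1/42583 = -5185/42583 ≈ -0.12176)
m(O, Q) = 121 (m(O, Q) = (9 - 1*(-2))² = (9 + 2)² = 11² = 121)
W = 29 (W = -2*(-12) + 5 = 24 + 5 = 29)
N = 22500 (N = (29 + 121)² = 150² = 22500)
S - N = -5185/42583 - 1*22500 = -5185/42583 - 22500 = -958122685/42583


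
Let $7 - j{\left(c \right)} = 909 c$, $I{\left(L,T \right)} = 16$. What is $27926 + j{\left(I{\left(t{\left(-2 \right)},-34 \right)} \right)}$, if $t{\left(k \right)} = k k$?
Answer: $13389$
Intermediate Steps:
$t{\left(k \right)} = k^{2}$
$j{\left(c \right)} = 7 - 909 c$
$27926 + j{\left(I{\left(t{\left(-2 \right)},-34 \right)} \right)} = 27926 + \left(7 - 14544\right) = 27926 - 14537 = 13389$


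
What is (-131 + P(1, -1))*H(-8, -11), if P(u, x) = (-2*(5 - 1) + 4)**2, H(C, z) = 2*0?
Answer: 0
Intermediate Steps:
H(C, z) = 0
P(u, x) = 16 (P(u, x) = (-2*4 + 4)**2 = (-8 + 4)**2 = (-4)**2 = 16)
(-131 + P(1, -1))*H(-8, -11) = (-131 + 16)*0 = -115*0 = 0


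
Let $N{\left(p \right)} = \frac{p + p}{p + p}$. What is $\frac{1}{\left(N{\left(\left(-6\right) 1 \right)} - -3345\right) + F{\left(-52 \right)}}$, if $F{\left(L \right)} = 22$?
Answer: $\frac{1}{3368} \approx 0.00029691$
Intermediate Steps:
$N{\left(p \right)} = 1$ ($N{\left(p \right)} = \frac{2 p}{2 p} = 2 p \frac{1}{2 p} = 1$)
$\frac{1}{\left(N{\left(\left(-6\right) 1 \right)} - -3345\right) + F{\left(-52 \right)}} = \frac{1}{\left(1 - -3345\right) + 22} = \frac{1}{\left(1 + 3345\right) + 22} = \frac{1}{3346 + 22} = \frac{1}{3368}$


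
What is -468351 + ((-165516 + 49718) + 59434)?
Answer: -524715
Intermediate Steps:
-468351 + ((-165516 + 49718) + 59434) = -468351 + (-115798 + 59434) = -468351 - 56364 = -524715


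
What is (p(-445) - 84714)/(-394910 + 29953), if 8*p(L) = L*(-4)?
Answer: 168983/729914 ≈ 0.23151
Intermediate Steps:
p(L) = -L/2 (p(L) = (L*(-4))/8 = (-4*L)/8 = -L/2)
(p(-445) - 84714)/(-394910 + 29953) = (-1/2*(-445) - 84714)/(-394910 + 29953) = (445/2 - 84714)/(-364957) = -168983/2*(-1/364957) = 168983/729914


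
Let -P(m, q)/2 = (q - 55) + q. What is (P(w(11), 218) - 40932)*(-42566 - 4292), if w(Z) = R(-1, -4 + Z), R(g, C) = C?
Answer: 1953697452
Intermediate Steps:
w(Z) = -4 + Z
P(m, q) = 110 - 4*q (P(m, q) = -2*((q - 55) + q) = -2*((-55 + q) + q) = -2*(-55 + 2*q) = 110 - 4*q)
(P(w(11), 218) - 40932)*(-42566 - 4292) = ((110 - 4*218) - 40932)*(-42566 - 4292) = ((110 - 872) - 40932)*(-46858) = (-762 - 40932)*(-46858) = -41694*(-46858) = 1953697452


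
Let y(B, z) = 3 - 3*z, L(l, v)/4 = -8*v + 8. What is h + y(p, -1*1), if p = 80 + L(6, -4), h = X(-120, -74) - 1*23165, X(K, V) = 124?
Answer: -23035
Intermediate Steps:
h = -23041 (h = 124 - 1*23165 = 124 - 23165 = -23041)
L(l, v) = 32 - 32*v (L(l, v) = 4*(-8*v + 8) = 4*(8 - 8*v) = 32 - 32*v)
p = 240 (p = 80 + (32 - 32*(-4)) = 80 + (32 + 128) = 80 + 160 = 240)
h + y(p, -1*1) = -23041 + (3 - (-3)) = -23041 + (3 - 3*(-1)) = -23041 + (3 + 3) = -23041 + 6 = -23035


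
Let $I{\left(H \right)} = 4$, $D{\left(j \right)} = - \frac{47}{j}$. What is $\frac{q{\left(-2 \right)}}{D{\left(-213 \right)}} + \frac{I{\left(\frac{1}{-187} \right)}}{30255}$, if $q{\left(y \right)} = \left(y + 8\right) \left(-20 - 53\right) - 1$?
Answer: $- \frac{2829054097}{1421985} \approx -1989.5$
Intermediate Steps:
$q{\left(y \right)} = -585 - 73 y$ ($q{\left(y \right)} = \left(8 + y\right) \left(-73\right) - 1 = \left(-584 - 73 y\right) - 1 = -585 - 73 y$)
$\frac{q{\left(-2 \right)}}{D{\left(-213 \right)}} + \frac{I{\left(\frac{1}{-187} \right)}}{30255} = \frac{-585 - -146}{\left(-47\right) \frac{1}{-213}} + \frac{4}{30255} = \frac{-585 + 146}{\left(-47\right) \left(- \frac{1}{213}\right)} + 4 \cdot \frac{1}{30255} = - \frac{439}{\frac{47}{213}} + \frac{4}{30255} = \left(-439\right) \frac{213}{47} + \frac{4}{30255} = - \frac{93507}{47} + \frac{4}{30255} = - \frac{2829054097}{1421985}$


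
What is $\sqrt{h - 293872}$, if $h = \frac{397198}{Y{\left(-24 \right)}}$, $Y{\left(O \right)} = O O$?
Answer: $\frac{i \sqrt{168873074}}{24} \approx 541.46 i$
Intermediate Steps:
$Y{\left(O \right)} = O^{2}$
$h = \frac{198599}{288}$ ($h = \frac{397198}{\left(-24\right)^{2}} = \frac{397198}{576} = 397198 \cdot \frac{1}{576} = \frac{198599}{288} \approx 689.58$)
$\sqrt{h - 293872} = \sqrt{\frac{198599}{288} - 293872} = \sqrt{- \frac{84436537}{288}} = \frac{i \sqrt{168873074}}{24}$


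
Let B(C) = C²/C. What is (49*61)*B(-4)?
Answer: -11956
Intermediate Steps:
B(C) = C
(49*61)*B(-4) = (49*61)*(-4) = 2989*(-4) = -11956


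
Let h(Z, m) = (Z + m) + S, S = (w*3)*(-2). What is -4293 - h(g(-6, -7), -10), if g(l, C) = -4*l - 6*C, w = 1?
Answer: -4343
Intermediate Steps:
g(l, C) = -6*C - 4*l
S = -6 (S = (1*3)*(-2) = 3*(-2) = -6)
h(Z, m) = -6 + Z + m (h(Z, m) = (Z + m) - 6 = -6 + Z + m)
-4293 - h(g(-6, -7), -10) = -4293 - (-6 + (-6*(-7) - 4*(-6)) - 10) = -4293 - (-6 + (42 + 24) - 10) = -4293 - (-6 + 66 - 10) = -4293 - 1*50 = -4293 - 50 = -4343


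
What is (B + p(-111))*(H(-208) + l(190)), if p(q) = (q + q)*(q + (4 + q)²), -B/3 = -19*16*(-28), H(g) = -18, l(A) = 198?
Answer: -457662960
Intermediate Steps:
B = -25536 (B = -3*(-19*16)*(-28) = -(-912)*(-28) = -3*8512 = -25536)
p(q) = 2*q*(q + (4 + q)²) (p(q) = (2*q)*(q + (4 + q)²) = 2*q*(q + (4 + q)²))
(B + p(-111))*(H(-208) + l(190)) = (-25536 + 2*(-111)*(-111 + (4 - 111)²))*(-18 + 198) = (-25536 + 2*(-111)*(-111 + (-107)²))*180 = (-25536 + 2*(-111)*(-111 + 11449))*180 = (-25536 + 2*(-111)*11338)*180 = (-25536 - 2517036)*180 = -2542572*180 = -457662960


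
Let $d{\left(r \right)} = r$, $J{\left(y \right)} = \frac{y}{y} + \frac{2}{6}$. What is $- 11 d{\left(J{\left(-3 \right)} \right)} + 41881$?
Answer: $\frac{125599}{3} \approx 41866.0$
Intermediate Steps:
$J{\left(y \right)} = \frac{4}{3}$ ($J{\left(y \right)} = 1 + 2 \cdot \frac{1}{6} = 1 + \frac{1}{3} = \frac{4}{3}$)
$- 11 d{\left(J{\left(-3 \right)} \right)} + 41881 = \left(-11\right) \frac{4}{3} + 41881 = - \frac{44}{3} + 41881 = \frac{125599}{3}$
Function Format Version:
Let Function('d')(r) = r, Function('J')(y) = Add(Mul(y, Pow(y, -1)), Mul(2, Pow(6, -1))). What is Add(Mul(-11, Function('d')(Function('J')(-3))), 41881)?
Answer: Rational(125599, 3) ≈ 41866.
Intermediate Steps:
Function('J')(y) = Rational(4, 3) (Function('J')(y) = Add(1, Mul(2, Rational(1, 6))) = Add(1, Rational(1, 3)) = Rational(4, 3))
Add(Mul(-11, Function('d')(Function('J')(-3))), 41881) = Add(Mul(-11, Rational(4, 3)), 41881) = Add(Rational(-44, 3), 41881) = Rational(125599, 3)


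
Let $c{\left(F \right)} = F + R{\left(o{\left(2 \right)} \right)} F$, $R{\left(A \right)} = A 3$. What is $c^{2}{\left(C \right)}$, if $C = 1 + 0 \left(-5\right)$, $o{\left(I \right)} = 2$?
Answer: $49$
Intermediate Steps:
$R{\left(A \right)} = 3 A$
$C = 1$ ($C = 1 + 0 = 1$)
$c{\left(F \right)} = 7 F$ ($c{\left(F \right)} = F + 3 \cdot 2 F = F + 6 F = 7 F$)
$c^{2}{\left(C \right)} = \left(7 \cdot 1\right)^{2} = 7^{2} = 49$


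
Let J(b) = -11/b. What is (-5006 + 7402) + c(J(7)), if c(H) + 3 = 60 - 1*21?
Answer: 2432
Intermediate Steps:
c(H) = 36 (c(H) = -3 + (60 - 1*21) = -3 + (60 - 21) = -3 + 39 = 36)
(-5006 + 7402) + c(J(7)) = (-5006 + 7402) + 36 = 2396 + 36 = 2432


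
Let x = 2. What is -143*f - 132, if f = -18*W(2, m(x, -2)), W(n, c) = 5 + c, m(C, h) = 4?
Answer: 23034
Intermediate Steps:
f = -162 (f = -18*(5 + 4) = -18*9 = -162)
-143*f - 132 = -143*(-162) - 132 = 23166 - 132 = 23034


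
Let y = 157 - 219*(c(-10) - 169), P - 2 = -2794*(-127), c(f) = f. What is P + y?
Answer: 394198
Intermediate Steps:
P = 354840 (P = 2 - 2794*(-127) = 2 + 354838 = 354840)
y = 39358 (y = 157 - 219*(-10 - 169) = 157 - 219*(-179) = 157 + 39201 = 39358)
P + y = 354840 + 39358 = 394198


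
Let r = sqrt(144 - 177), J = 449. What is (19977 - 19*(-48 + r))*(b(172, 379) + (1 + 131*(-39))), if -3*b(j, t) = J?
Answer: -109827399 + 299687*I*sqrt(33)/3 ≈ -1.0983e+8 + 5.7386e+5*I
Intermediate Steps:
r = I*sqrt(33) (r = sqrt(-33) = I*sqrt(33) ≈ 5.7446*I)
b(j, t) = -449/3 (b(j, t) = -1/3*449 = -449/3)
(19977 - 19*(-48 + r))*(b(172, 379) + (1 + 131*(-39))) = (19977 - 19*(-48 + I*sqrt(33)))*(-449/3 + (1 + 131*(-39))) = (19977 + (912 - 19*I*sqrt(33)))*(-449/3 + (1 - 5109)) = (20889 - 19*I*sqrt(33))*(-449/3 - 5108) = (20889 - 19*I*sqrt(33))*(-15773/3) = -109827399 + 299687*I*sqrt(33)/3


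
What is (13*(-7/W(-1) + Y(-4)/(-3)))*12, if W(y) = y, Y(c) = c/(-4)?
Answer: 1040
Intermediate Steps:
Y(c) = -c/4 (Y(c) = c*(-¼) = -c/4)
(13*(-7/W(-1) + Y(-4)/(-3)))*12 = (13*(-7/(-1) - ¼*(-4)/(-3)))*12 = (13*(-7*(-1) + 1*(-⅓)))*12 = (13*(7 - ⅓))*12 = (13*(20/3))*12 = (260/3)*12 = 1040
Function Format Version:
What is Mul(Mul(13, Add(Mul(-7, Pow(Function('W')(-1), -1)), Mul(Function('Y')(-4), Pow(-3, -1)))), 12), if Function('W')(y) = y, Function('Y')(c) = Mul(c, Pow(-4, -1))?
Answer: 1040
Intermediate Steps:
Function('Y')(c) = Mul(Rational(-1, 4), c) (Function('Y')(c) = Mul(c, Rational(-1, 4)) = Mul(Rational(-1, 4), c))
Mul(Mul(13, Add(Mul(-7, Pow(Function('W')(-1), -1)), Mul(Function('Y')(-4), Pow(-3, -1)))), 12) = Mul(Mul(13, Add(Mul(-7, Pow(-1, -1)), Mul(Mul(Rational(-1, 4), -4), Pow(-3, -1)))), 12) = Mul(Mul(13, Add(Mul(-7, -1), Mul(1, Rational(-1, 3)))), 12) = Mul(Mul(13, Add(7, Rational(-1, 3))), 12) = Mul(Mul(13, Rational(20, 3)), 12) = Mul(Rational(260, 3), 12) = 1040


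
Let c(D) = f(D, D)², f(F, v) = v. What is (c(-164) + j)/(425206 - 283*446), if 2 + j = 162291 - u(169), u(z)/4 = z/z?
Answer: 189181/298988 ≈ 0.63274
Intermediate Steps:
u(z) = 4 (u(z) = 4*(z/z) = 4*1 = 4)
c(D) = D²
j = 162285 (j = -2 + (162291 - 1*4) = -2 + (162291 - 4) = -2 + 162287 = 162285)
(c(-164) + j)/(425206 - 283*446) = ((-164)² + 162285)/(425206 - 283*446) = (26896 + 162285)/(425206 - 126218) = 189181/298988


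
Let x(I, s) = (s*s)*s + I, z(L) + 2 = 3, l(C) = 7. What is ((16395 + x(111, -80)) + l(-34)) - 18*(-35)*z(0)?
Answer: -494857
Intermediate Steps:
z(L) = 1 (z(L) = -2 + 3 = 1)
x(I, s) = I + s³ (x(I, s) = s²*s + I = s³ + I = I + s³)
((16395 + x(111, -80)) + l(-34)) - 18*(-35)*z(0) = ((16395 + (111 + (-80)³)) + 7) - 18*(-35) = ((16395 + (111 - 512000)) + 7) - (-630) = ((16395 - 511889) + 7) - 1*(-630) = (-495494 + 7) + 630 = -495487 + 630 = -494857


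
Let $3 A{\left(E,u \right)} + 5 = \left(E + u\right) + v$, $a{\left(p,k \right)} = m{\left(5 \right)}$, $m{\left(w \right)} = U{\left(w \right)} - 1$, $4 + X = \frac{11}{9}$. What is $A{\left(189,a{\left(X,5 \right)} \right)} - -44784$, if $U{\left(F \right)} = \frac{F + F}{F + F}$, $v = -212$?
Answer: $\frac{134324}{3} \approx 44775.0$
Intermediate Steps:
$U{\left(F \right)} = 1$ ($U{\left(F \right)} = \frac{2 F}{2 F} = 2 F \frac{1}{2 F} = 1$)
$X = - \frac{25}{9}$ ($X = -4 + \frac{11}{9} = - \frac{25}{9} \approx -2.7778$)
$m{\left(w \right)} = 0$ ($m{\left(w \right)} = 1 - 1 = 0$)
$a{\left(p,k \right)} = 0$
$A{\left(E,u \right)} = - \frac{217}{3} + \frac{E}{3} + \frac{u}{3}$ ($A{\left(E,u \right)} = - \frac{5}{3} + \frac{\left(E + u\right) - 212}{3} = - \frac{5}{3} + \frac{-212 + E + u}{3} = - \frac{5}{3} + \left(- \frac{212}{3} + \frac{E}{3} + \frac{u}{3}\right) = - \frac{217}{3} + \frac{E}{3} + \frac{u}{3}$)
$A{\left(189,a{\left(X,5 \right)} \right)} - -44784 = \left(- \frac{217}{3} + \frac{1}{3} \cdot 189 + \frac{1}{3} \cdot 0\right) - -44784 = \left(- \frac{217}{3} + 63 + 0\right) + 44784 = - \frac{28}{3} + 44784 = \frac{134324}{3}$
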